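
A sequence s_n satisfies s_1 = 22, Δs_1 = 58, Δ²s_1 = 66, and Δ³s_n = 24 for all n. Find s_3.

204

Build the table forward from the leading diagonal:
Third differences: 24  24  24
Second differences: 66  90  114
First differences: 58  124  214
s: 22  80  204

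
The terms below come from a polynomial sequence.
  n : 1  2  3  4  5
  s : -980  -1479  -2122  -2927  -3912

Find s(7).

First differences: -499, -643, -805, -985
Second differences: -144, -162, -180
Third differences: -18, -18
Constant third difference = -18, so extend:
-180 − 18 = -198;  -985 − 198 = -1183;  -3912 − 1183 = -5095
-198 − 18 = -216;  -1183 − 216 = -1399;  -5095 − 1399 = -6494

-6494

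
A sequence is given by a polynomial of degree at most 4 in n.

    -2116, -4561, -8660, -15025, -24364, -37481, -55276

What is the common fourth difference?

-96

D1: -2445, -4099, -6365, -9339, -13117, -17795
D2: -1654, -2266, -2974, -3778, -4678
D3: -612, -708, -804, -900
D4: -96, -96, -96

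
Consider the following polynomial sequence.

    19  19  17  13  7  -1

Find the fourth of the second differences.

First differences: 0, -2, -4, -6, -8
Second differences: -2, -2, -2, -2

-2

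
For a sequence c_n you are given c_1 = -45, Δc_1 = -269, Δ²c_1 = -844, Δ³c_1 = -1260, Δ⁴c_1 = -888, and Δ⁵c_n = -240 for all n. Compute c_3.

Build the table forward from the leading diagonal:
Δ⁵: -240  -240  -240
Δ⁴: -888  -1128  -1368
Δ³: -1260  -2148  -3276
Δ²: -844  -2104  -4252
Δ: -269  -1113  -3217
c: -45  -314  -1427

-1427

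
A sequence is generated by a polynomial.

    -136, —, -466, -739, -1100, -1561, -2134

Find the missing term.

-269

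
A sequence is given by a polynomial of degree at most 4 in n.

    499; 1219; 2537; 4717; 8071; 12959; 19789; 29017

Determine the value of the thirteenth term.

First differences: 720, 1318, 2180, 3354, 4888, 6830, 9228
Second differences: 598, 862, 1174, 1534, 1942, 2398
Third differences: 264, 312, 360, 408, 456
Fourth differences: 48, 48, 48, 48
Fourth differences constant at 48.
456 + 48 = 504;  2398 + 504 = 2902;  9228 + 2902 = 12130;  29017 + 12130 = 41147
504 + 48 = 552;  2902 + 552 = 3454;  12130 + 3454 = 15584;  41147 + 15584 = 56731
552 + 48 = 600;  3454 + 600 = 4054;  15584 + 4054 = 19638;  56731 + 19638 = 76369
600 + 48 = 648;  4054 + 648 = 4702;  19638 + 4702 = 24340;  76369 + 24340 = 100709
648 + 48 = 696;  4702 + 696 = 5398;  24340 + 5398 = 29738;  100709 + 29738 = 130447

130447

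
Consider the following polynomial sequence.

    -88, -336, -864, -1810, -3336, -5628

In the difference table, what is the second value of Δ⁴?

Δ: -248, -528, -946, -1526, -2292
Δ²: -280, -418, -580, -766
Δ³: -138, -162, -186
Δ⁴: -24, -24

-24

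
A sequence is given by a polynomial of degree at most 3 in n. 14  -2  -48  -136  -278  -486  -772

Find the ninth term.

-1626

-16, -46, -88, -142, -208, -286
-30, -42, -54, -66, -78
-12, -12, -12, -12
Third differences constant at -12.
-78 − 12 = -90;  -286 − 90 = -376;  -772 − 376 = -1148
-90 − 12 = -102;  -376 − 102 = -478;  -1148 − 478 = -1626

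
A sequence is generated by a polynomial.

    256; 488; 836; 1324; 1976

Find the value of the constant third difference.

D1: 232, 348, 488, 652
D2: 116, 140, 164
D3: 24, 24

24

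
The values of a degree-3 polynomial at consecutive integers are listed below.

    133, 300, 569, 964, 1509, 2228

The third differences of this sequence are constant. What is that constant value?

24

First differences: 167, 269, 395, 545, 719
Second differences: 102, 126, 150, 174
Third differences: 24, 24, 24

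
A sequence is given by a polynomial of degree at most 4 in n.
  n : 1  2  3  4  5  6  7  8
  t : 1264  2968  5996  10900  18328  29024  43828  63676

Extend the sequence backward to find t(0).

Δ: 1704, 3028, 4904, 7428, 10696, 14804, 19848
Δ²: 1324, 1876, 2524, 3268, 4108, 5044
Δ³: 552, 648, 744, 840, 936
Δ⁴: 96, 96, 96, 96
The fourth differences are constant at 96.
Work back: 552 − 96 = 456;  1324 − 456 = 868;  1704 − 868 = 836;  1264 − 836 = 428

428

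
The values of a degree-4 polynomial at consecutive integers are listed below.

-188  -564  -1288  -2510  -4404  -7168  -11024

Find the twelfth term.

-56134

-376, -724, -1222, -1894, -2764, -3856
-348, -498, -672, -870, -1092
-150, -174, -198, -222
-24, -24, -24
Fourth differences constant at -24.
-222 − 24 = -246;  -1092 − 246 = -1338;  -3856 − 1338 = -5194;  -11024 − 5194 = -16218
-246 − 24 = -270;  -1338 − 270 = -1608;  -5194 − 1608 = -6802;  -16218 − 6802 = -23020
-270 − 24 = -294;  -1608 − 294 = -1902;  -6802 − 1902 = -8704;  -23020 − 8704 = -31724
-294 − 24 = -318;  -1902 − 318 = -2220;  -8704 − 2220 = -10924;  -31724 − 10924 = -42648
-318 − 24 = -342;  -2220 − 342 = -2562;  -10924 − 2562 = -13486;  -42648 − 13486 = -56134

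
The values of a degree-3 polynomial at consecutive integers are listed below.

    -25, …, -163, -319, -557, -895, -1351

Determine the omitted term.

Using the last 5 terms:
D1: -156  -238  -338  -456
D2: -82  -100  -118
D3: -18  -18
Constant third difference = -18.
Extend backward: -82 + 18 = -64;  -156 + 64 = -92;  -163 + 92 = -71

-71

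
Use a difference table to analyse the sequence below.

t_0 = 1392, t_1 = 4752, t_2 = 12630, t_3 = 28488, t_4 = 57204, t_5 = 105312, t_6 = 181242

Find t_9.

Δ: 3360, 7878, 15858, 28716, 48108, 75930
Δ²: 4518, 7980, 12858, 19392, 27822
Δ³: 3462, 4878, 6534, 8430
Δ⁴: 1416, 1656, 1896
Δ⁵: 240, 240
Fifth differences constant at 240.
1896 + 240 = 2136;  8430 + 2136 = 10566;  27822 + 10566 = 38388;  75930 + 38388 = 114318;  181242 + 114318 = 295560
2136 + 240 = 2376;  10566 + 2376 = 12942;  38388 + 12942 = 51330;  114318 + 51330 = 165648;  295560 + 165648 = 461208
2376 + 240 = 2616;  12942 + 2616 = 15558;  51330 + 15558 = 66888;  165648 + 66888 = 232536;  461208 + 232536 = 693744

693744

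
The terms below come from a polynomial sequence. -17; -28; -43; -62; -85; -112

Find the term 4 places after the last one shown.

-260

Δ: -11  -15  -19  -23  -27
Δ²: -4  -4  -4  -4
Constant second difference = -4, so extend:
-27 − 4 = -31;  -112 − 31 = -143
-31 − 4 = -35;  -143 − 35 = -178
-35 − 4 = -39;  -178 − 39 = -217
-39 − 4 = -43;  -217 − 43 = -260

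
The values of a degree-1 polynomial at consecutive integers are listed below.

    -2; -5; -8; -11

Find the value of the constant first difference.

D1: -3, -3, -3

-3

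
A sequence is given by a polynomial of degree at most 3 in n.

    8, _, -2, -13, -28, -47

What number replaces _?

5

Using the last 4 terms:
-11  -15  -19
-4  -4
Constant second difference = -4.
Extend backward: -11 + 4 = -7;  -2 + 7 = 5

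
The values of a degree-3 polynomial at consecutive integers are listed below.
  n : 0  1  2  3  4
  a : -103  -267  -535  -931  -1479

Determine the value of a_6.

First differences: -164, -268, -396, -548
Second differences: -104, -128, -152
Third differences: -24, -24
Constant third difference = -24, so extend:
-152 − 24 = -176;  -548 − 176 = -724;  -1479 − 724 = -2203
-176 − 24 = -200;  -724 − 200 = -924;  -2203 − 924 = -3127

-3127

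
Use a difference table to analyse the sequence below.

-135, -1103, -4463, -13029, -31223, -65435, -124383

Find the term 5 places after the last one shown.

-1303613

D1: -968  -3360  -8566  -18194  -34212  -58948
D2: -2392  -5206  -9628  -16018  -24736
D3: -2814  -4422  -6390  -8718
D4: -1608  -1968  -2328
D5: -360  -360
Fifth differences constant at -360.
-2328 − 360 = -2688;  -8718 − 2688 = -11406;  -24736 − 11406 = -36142;  -58948 − 36142 = -95090;  -124383 − 95090 = -219473
-2688 − 360 = -3048;  -11406 − 3048 = -14454;  -36142 − 14454 = -50596;  -95090 − 50596 = -145686;  -219473 − 145686 = -365159
-3048 − 360 = -3408;  -14454 − 3408 = -17862;  -50596 − 17862 = -68458;  -145686 − 68458 = -214144;  -365159 − 214144 = -579303
-3408 − 360 = -3768;  -17862 − 3768 = -21630;  -68458 − 21630 = -90088;  -214144 − 90088 = -304232;  -579303 − 304232 = -883535
-3768 − 360 = -4128;  -21630 − 4128 = -25758;  -90088 − 25758 = -115846;  -304232 − 115846 = -420078;  -883535 − 420078 = -1303613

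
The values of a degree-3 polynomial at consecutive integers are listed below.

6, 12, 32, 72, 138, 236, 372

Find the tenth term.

1068

Δ: 6  20  40  66  98  136
Δ²: 14  20  26  32  38
Δ³: 6  6  6  6
Third differences constant at 6.
38 + 6 = 44;  136 + 44 = 180;  372 + 180 = 552
44 + 6 = 50;  180 + 50 = 230;  552 + 230 = 782
50 + 6 = 56;  230 + 56 = 286;  782 + 286 = 1068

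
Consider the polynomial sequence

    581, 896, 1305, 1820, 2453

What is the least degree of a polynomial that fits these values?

3

First differences: 315, 409, 515, 633
Second differences: 94, 106, 118
Third differences: 12, 12
The third differences are constant, so the polynomial has degree 3.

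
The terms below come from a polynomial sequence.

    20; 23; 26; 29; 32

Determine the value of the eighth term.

41

3  3  3  3
First differences constant at 3.
32 + 3 = 35
35 + 3 = 38
38 + 3 = 41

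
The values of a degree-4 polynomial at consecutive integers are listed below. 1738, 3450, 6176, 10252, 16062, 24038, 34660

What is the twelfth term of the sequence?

147620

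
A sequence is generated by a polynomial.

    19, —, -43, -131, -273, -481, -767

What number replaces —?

Using the last 5 terms:
-88  -142  -208  -286
-54  -66  -78
-12  -12
Constant third difference = -12.
Extend backward: -54 + 12 = -42;  -88 + 42 = -46;  -43 + 46 = 3

3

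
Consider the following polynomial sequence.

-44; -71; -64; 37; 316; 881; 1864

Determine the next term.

3421

-27 , 7 , 101 , 279 , 565 , 983
34 , 94 , 178 , 286 , 418
60 , 84 , 108 , 132
24 , 24 , 24
Fourth differences constant at 24.
132 + 24 = 156;  418 + 156 = 574;  983 + 574 = 1557;  1864 + 1557 = 3421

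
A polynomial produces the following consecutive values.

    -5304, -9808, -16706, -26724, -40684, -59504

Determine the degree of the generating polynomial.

4

First differences: -4504, -6898, -10018, -13960, -18820
Second differences: -2394, -3120, -3942, -4860
Third differences: -726, -822, -918
Fourth differences: -96, -96
The fourth differences are constant, so the polynomial has degree 4.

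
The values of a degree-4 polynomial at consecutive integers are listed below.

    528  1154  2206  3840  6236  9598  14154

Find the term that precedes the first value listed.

D1: 626  1052  1634  2396  3362  4556
D2: 426  582  762  966  1194
D3: 156  180  204  228
D4: 24  24  24
The fourth differences are constant at 24.
Work back: 156 − 24 = 132;  426 − 132 = 294;  626 − 294 = 332;  528 − 332 = 196

196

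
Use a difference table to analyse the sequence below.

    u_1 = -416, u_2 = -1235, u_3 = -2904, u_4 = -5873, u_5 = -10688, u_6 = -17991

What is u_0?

D1: -819, -1669, -2969, -4815, -7303
D2: -850, -1300, -1846, -2488
D3: -450, -546, -642
D4: -96, -96
The fourth differences are constant at -96.
Work back: -450 + 96 = -354;  -850 + 354 = -496;  -819 + 496 = -323;  -416 + 323 = -93

-93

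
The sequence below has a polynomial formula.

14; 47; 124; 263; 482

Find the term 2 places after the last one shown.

Δ: 33  77  139  219
Δ²: 44  62  80
Δ³: 18  18
Third differences constant at 18.
80 + 18 = 98;  219 + 98 = 317;  482 + 317 = 799
98 + 18 = 116;  317 + 116 = 433;  799 + 433 = 1232

1232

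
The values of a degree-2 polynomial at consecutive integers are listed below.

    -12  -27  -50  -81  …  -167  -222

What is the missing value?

-120

Using the first 4 terms:
D1: -15  -23  -31
D2: -8  -8
Constant second difference = -8.
Extend forward: -31 − 8 = -39;  -81 − 39 = -120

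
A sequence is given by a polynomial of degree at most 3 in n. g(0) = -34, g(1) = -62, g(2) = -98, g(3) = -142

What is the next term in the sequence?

Δ: -28, -36, -44
Δ²: -8, -8
Second differences constant at -8.
-44 − 8 = -52;  -142 − 52 = -194

-194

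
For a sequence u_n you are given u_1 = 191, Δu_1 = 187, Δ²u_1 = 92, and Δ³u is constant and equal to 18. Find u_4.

Build the table forward from the leading diagonal:
Third differences: 18  18  18  18
Second differences: 92  110  128  146
First differences: 187  279  389  517
u: 191  378  657  1046

1046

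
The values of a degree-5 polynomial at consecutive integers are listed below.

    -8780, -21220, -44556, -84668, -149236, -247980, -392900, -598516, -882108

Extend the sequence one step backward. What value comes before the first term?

Δ: -12440, -23336, -40112, -64568, -98744, -144920, -205616, -283592
Δ²: -10896, -16776, -24456, -34176, -46176, -60696, -77976
Δ³: -5880, -7680, -9720, -12000, -14520, -17280
Δ⁴: -1800, -2040, -2280, -2520, -2760
Δ⁵: -240, -240, -240, -240
The fifth differences are constant at -240.
Work back: -1800 + 240 = -1560;  -5880 + 1560 = -4320;  -10896 + 4320 = -6576;  -12440 + 6576 = -5864;  -8780 + 5864 = -2916

-2916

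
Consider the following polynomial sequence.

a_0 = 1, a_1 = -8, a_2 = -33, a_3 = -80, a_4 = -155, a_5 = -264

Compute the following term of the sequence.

Δ: -9 , -25 , -47 , -75 , -109
Δ²: -16 , -22 , -28 , -34
Δ³: -6 , -6 , -6
Third differences constant at -6.
-34 − 6 = -40;  -109 − 40 = -149;  -264 − 149 = -413

-413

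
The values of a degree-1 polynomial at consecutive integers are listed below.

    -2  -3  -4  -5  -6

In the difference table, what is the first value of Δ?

-1

D1: -1, -1, -1, -1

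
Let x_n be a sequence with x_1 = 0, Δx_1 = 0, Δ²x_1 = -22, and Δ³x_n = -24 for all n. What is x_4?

-90

Build the table forward from the leading diagonal:
D3: -24  -24  -24  -24
D2: -22  -46  -70  -94
D1: 0  -22  -68  -138
x: 0  0  -22  -90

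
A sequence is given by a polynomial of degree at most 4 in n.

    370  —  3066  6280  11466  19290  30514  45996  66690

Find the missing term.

Using the last 7 terms:
First differences: 3214  5186  7824  11224  15482  20694
Second differences: 1972  2638  3400  4258  5212
Third differences: 666  762  858  954
Fourth differences: 96  96  96
Constant fourth difference = 96.
Extend backward: 666 − 96 = 570;  1972 − 570 = 1402;  3214 − 1402 = 1812;  3066 − 1812 = 1254

1254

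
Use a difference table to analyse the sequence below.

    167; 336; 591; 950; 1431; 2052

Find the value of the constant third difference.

18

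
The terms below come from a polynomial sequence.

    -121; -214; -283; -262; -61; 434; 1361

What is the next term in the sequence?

2882

First differences: -93  -69  21  201  495  927
Second differences: 24  90  180  294  432
Third differences: 66  90  114  138
Fourth differences: 24  24  24
Constant fourth difference = 24, so extend:
138 + 24 = 162;  432 + 162 = 594;  927 + 594 = 1521;  1361 + 1521 = 2882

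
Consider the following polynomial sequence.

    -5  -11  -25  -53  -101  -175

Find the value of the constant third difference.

-6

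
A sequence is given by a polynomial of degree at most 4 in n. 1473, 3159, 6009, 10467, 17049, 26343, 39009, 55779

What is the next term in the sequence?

77457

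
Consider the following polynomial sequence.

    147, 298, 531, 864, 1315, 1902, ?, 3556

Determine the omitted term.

2643

Using the first 6 terms:
First differences: 151  233  333  451  587
Second differences: 82  100  118  136
Third differences: 18  18  18
Constant third difference = 18.
Extend forward: 136 + 18 = 154;  587 + 154 = 741;  1902 + 741 = 2643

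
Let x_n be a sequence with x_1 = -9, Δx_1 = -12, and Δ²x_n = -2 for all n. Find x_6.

-89

Build the table forward from the leading diagonal:
Second differences: -2  -2  -2  -2  -2  -2
First differences: -12  -14  -16  -18  -20  -22
x: -9  -21  -35  -51  -69  -89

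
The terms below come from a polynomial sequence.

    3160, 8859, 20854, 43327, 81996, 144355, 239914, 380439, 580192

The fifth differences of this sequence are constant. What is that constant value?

Δ: 5699, 11995, 22473, 38669, 62359, 95559, 140525, 199753
Δ²: 6296, 10478, 16196, 23690, 33200, 44966, 59228
Δ³: 4182, 5718, 7494, 9510, 11766, 14262
Δ⁴: 1536, 1776, 2016, 2256, 2496
Δ⁵: 240, 240, 240, 240

240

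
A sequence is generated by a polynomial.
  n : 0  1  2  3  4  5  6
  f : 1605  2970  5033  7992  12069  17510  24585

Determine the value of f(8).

44837

First differences: 1365 , 2063 , 2959 , 4077 , 5441 , 7075
Second differences: 698 , 896 , 1118 , 1364 , 1634
Third differences: 198 , 222 , 246 , 270
Fourth differences: 24 , 24 , 24
The fourth differences are constant (24).
270 + 24 = 294;  1634 + 294 = 1928;  7075 + 1928 = 9003;  24585 + 9003 = 33588
294 + 24 = 318;  1928 + 318 = 2246;  9003 + 2246 = 11249;  33588 + 11249 = 44837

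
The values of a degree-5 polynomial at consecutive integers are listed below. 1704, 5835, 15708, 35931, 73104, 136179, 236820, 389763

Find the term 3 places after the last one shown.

First differences: 4131 , 9873 , 20223 , 37173 , 63075 , 100641 , 152943
Second differences: 5742 , 10350 , 16950 , 25902 , 37566 , 52302
Third differences: 4608 , 6600 , 8952 , 11664 , 14736
Fourth differences: 1992 , 2352 , 2712 , 3072
Fifth differences: 360 , 360 , 360
The fifth differences are constant (360).
3072 + 360 = 3432;  14736 + 3432 = 18168;  52302 + 18168 = 70470;  152943 + 70470 = 223413;  389763 + 223413 = 613176
3432 + 360 = 3792;  18168 + 3792 = 21960;  70470 + 21960 = 92430;  223413 + 92430 = 315843;  613176 + 315843 = 929019
3792 + 360 = 4152;  21960 + 4152 = 26112;  92430 + 26112 = 118542;  315843 + 118542 = 434385;  929019 + 434385 = 1363404

1363404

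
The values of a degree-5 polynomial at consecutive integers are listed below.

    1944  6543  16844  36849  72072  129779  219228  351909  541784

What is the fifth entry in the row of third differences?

11490

D1: 4599, 10301, 20005, 35223, 57707, 89449, 132681, 189875
D2: 5702, 9704, 15218, 22484, 31742, 43232, 57194
D3: 4002, 5514, 7266, 9258, 11490, 13962
D4: 1512, 1752, 1992, 2232, 2472
D5: 240, 240, 240, 240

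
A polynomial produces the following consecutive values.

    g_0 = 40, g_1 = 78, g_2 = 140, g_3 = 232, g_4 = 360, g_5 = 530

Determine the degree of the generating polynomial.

D1: 38, 62, 92, 128, 170
D2: 24, 30, 36, 42
D3: 6, 6, 6
The third differences are constant, so the polynomial has degree 3.

3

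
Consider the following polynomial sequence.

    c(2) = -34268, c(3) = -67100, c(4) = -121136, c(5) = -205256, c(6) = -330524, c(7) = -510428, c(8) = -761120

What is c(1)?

-32832  -54036  -84120  -125268  -179904  -250692
-21204  -30084  -41148  -54636  -70788
-8880  -11064  -13488  -16152
-2184  -2424  -2664
-240  -240
The fifth differences are constant at -240.
Work back: -2184 + 240 = -1944;  -8880 + 1944 = -6936;  -21204 + 6936 = -14268;  -32832 + 14268 = -18564;  -34268 + 18564 = -15704

-15704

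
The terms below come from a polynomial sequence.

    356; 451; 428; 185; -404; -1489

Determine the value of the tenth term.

-14629

Δ: 95 , -23 , -243 , -589 , -1085
Δ²: -118 , -220 , -346 , -496
Δ³: -102 , -126 , -150
Δ⁴: -24 , -24
Fourth differences constant at -24.
-150 − 24 = -174;  -496 − 174 = -670;  -1085 − 670 = -1755;  -1489 − 1755 = -3244
-174 − 24 = -198;  -670 − 198 = -868;  -1755 − 868 = -2623;  -3244 − 2623 = -5867
-198 − 24 = -222;  -868 − 222 = -1090;  -2623 − 1090 = -3713;  -5867 − 3713 = -9580
-222 − 24 = -246;  -1090 − 246 = -1336;  -3713 − 1336 = -5049;  -9580 − 5049 = -14629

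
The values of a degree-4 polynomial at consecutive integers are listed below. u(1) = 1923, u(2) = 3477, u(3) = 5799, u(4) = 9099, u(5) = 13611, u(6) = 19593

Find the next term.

27327

D1: 1554, 2322, 3300, 4512, 5982
D2: 768, 978, 1212, 1470
D3: 210, 234, 258
D4: 24, 24
The fourth differences are constant (24).
258 + 24 = 282;  1470 + 282 = 1752;  5982 + 1752 = 7734;  19593 + 7734 = 27327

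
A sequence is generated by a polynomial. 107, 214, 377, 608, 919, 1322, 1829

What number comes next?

2452

First differences: 107  163  231  311  403  507
Second differences: 56  68  80  92  104
Third differences: 12  12  12  12
The third differences are constant (12).
104 + 12 = 116;  507 + 116 = 623;  1829 + 623 = 2452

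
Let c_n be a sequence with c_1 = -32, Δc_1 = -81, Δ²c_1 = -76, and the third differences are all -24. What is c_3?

Build the table forward from the leading diagonal:
Third differences: -24, -24, -24
Second differences: -76, -100, -124
First differences: -81, -157, -257
c: -32, -113, -270

-270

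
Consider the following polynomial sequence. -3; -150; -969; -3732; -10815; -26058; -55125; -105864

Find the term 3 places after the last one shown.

-506913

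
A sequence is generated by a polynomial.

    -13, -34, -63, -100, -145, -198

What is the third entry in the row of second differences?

-8

D1: -21, -29, -37, -45, -53
D2: -8, -8, -8, -8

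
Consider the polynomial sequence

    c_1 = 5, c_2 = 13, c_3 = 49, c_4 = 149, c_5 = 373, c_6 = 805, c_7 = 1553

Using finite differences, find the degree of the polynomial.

8, 36, 100, 224, 432, 748
28, 64, 124, 208, 316
36, 60, 84, 108
24, 24, 24
The fourth differences are constant, so the polynomial has degree 4.

4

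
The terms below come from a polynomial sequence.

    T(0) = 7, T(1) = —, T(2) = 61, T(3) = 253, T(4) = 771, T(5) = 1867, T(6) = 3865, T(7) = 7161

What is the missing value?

15

Using the last 6 terms:
192, 518, 1096, 1998, 3296
326, 578, 902, 1298
252, 324, 396
72, 72
Constant fourth difference = 72.
Extend backward: 252 − 72 = 180;  326 − 180 = 146;  192 − 146 = 46;  61 − 46 = 15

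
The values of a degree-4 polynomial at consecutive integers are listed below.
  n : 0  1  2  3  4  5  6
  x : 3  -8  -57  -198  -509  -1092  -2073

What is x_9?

-9024

-11 , -49 , -141 , -311 , -583 , -981
-38 , -92 , -170 , -272 , -398
-54 , -78 , -102 , -126
-24 , -24 , -24
Fourth differences constant at -24.
-126 − 24 = -150;  -398 − 150 = -548;  -981 − 548 = -1529;  -2073 − 1529 = -3602
-150 − 24 = -174;  -548 − 174 = -722;  -1529 − 722 = -2251;  -3602 − 2251 = -5853
-174 − 24 = -198;  -722 − 198 = -920;  -2251 − 920 = -3171;  -5853 − 3171 = -9024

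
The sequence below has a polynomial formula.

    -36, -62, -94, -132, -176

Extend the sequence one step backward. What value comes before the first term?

-16

First differences: -26, -32, -38, -44
Second differences: -6, -6, -6
The second differences are constant at -6.
Work back: -26 + 6 = -20;  -36 + 20 = -16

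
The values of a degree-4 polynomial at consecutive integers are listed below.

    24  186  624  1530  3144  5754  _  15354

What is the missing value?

9696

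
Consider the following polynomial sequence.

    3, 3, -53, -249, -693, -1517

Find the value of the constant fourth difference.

-24

D1: 0, -56, -196, -444, -824
D2: -56, -140, -248, -380
D3: -84, -108, -132
D4: -24, -24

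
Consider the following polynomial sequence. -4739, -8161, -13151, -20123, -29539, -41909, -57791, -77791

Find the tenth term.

Δ: -3422 , -4990 , -6972 , -9416 , -12370 , -15882 , -20000
Δ²: -1568 , -1982 , -2444 , -2954 , -3512 , -4118
Δ³: -414 , -462 , -510 , -558 , -606
Δ⁴: -48 , -48 , -48 , -48
Fourth differences constant at -48.
-606 − 48 = -654;  -4118 − 654 = -4772;  -20000 − 4772 = -24772;  -77791 − 24772 = -102563
-654 − 48 = -702;  -4772 − 702 = -5474;  -24772 − 5474 = -30246;  -102563 − 30246 = -132809

-132809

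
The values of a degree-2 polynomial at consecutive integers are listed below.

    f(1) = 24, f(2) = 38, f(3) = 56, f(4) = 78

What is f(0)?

14

Δ: 14  18  22
Δ²: 4  4
The second differences are constant at 4.
Work back: 14 − 4 = 10;  24 − 10 = 14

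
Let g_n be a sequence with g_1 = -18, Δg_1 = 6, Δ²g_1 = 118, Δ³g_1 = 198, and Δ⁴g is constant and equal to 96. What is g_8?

12792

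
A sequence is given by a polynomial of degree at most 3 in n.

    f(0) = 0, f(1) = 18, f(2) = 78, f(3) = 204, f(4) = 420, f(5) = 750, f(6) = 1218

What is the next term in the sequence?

D1: 18 , 60 , 126 , 216 , 330 , 468
D2: 42 , 66 , 90 , 114 , 138
D3: 24 , 24 , 24 , 24
The third differences are constant (24).
138 + 24 = 162;  468 + 162 = 630;  1218 + 630 = 1848

1848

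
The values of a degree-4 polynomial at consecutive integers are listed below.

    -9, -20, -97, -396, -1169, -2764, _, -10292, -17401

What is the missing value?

-5625

Using the first 6 terms:
Δ: -11, -77, -299, -773, -1595
Δ²: -66, -222, -474, -822
Δ³: -156, -252, -348
Δ⁴: -96, -96
Constant fourth difference = -96.
Extend forward: -348 − 96 = -444;  -822 − 444 = -1266;  -1595 − 1266 = -2861;  -2764 − 2861 = -5625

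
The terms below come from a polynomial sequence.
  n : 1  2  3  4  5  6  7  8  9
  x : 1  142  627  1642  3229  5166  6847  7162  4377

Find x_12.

-51798

141 , 485 , 1015 , 1587 , 1937 , 1681 , 315 , -2785
344 , 530 , 572 , 350 , -256 , -1366 , -3100
186 , 42 , -222 , -606 , -1110 , -1734
-144 , -264 , -384 , -504 , -624
-120 , -120 , -120 , -120
Constant fifth difference = -120, so extend:
-624 − 120 = -744;  -1734 − 744 = -2478;  -3100 − 2478 = -5578;  -2785 − 5578 = -8363;  4377 − 8363 = -3986
-744 − 120 = -864;  -2478 − 864 = -3342;  -5578 − 3342 = -8920;  -8363 − 8920 = -17283;  -3986 − 17283 = -21269
-864 − 120 = -984;  -3342 − 984 = -4326;  -8920 − 4326 = -13246;  -17283 − 13246 = -30529;  -21269 − 30529 = -51798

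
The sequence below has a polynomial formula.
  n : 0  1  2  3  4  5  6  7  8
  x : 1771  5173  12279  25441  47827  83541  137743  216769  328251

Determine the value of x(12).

1303459

First differences: 3402, 7106, 13162, 22386, 35714, 54202, 79026, 111482
Second differences: 3704, 6056, 9224, 13328, 18488, 24824, 32456
Third differences: 2352, 3168, 4104, 5160, 6336, 7632
Fourth differences: 816, 936, 1056, 1176, 1296
Fifth differences: 120, 120, 120, 120
The fifth differences are constant (120).
1296 + 120 = 1416;  7632 + 1416 = 9048;  32456 + 9048 = 41504;  111482 + 41504 = 152986;  328251 + 152986 = 481237
1416 + 120 = 1536;  9048 + 1536 = 10584;  41504 + 10584 = 52088;  152986 + 52088 = 205074;  481237 + 205074 = 686311
1536 + 120 = 1656;  10584 + 1656 = 12240;  52088 + 12240 = 64328;  205074 + 64328 = 269402;  686311 + 269402 = 955713
1656 + 120 = 1776;  12240 + 1776 = 14016;  64328 + 14016 = 78344;  269402 + 78344 = 347746;  955713 + 347746 = 1303459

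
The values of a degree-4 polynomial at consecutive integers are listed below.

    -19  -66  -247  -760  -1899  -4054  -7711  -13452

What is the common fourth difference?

Δ: -47, -181, -513, -1139, -2155, -3657, -5741
Δ²: -134, -332, -626, -1016, -1502, -2084
Δ³: -198, -294, -390, -486, -582
Δ⁴: -96, -96, -96, -96

-96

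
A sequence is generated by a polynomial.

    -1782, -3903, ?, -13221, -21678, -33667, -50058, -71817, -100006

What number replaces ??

Using the last 6 terms:
D1: -8457  -11989  -16391  -21759  -28189
D2: -3532  -4402  -5368  -6430
D3: -870  -966  -1062
D4: -96  -96
Constant fourth difference = -96.
Extend backward: -870 + 96 = -774;  -3532 + 774 = -2758;  -8457 + 2758 = -5699;  -13221 + 5699 = -7522

-7522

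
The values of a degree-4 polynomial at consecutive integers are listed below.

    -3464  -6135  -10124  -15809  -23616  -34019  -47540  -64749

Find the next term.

-86264

D1: -2671, -3989, -5685, -7807, -10403, -13521, -17209
D2: -1318, -1696, -2122, -2596, -3118, -3688
D3: -378, -426, -474, -522, -570
D4: -48, -48, -48, -48
Fourth differences constant at -48.
-570 − 48 = -618;  -3688 − 618 = -4306;  -17209 − 4306 = -21515;  -64749 − 21515 = -86264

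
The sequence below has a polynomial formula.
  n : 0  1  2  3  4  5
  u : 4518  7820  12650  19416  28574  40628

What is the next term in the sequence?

56130

3302 , 4830 , 6766 , 9158 , 12054
1528 , 1936 , 2392 , 2896
408 , 456 , 504
48 , 48
Fourth differences constant at 48.
504 + 48 = 552;  2896 + 552 = 3448;  12054 + 3448 = 15502;  40628 + 15502 = 56130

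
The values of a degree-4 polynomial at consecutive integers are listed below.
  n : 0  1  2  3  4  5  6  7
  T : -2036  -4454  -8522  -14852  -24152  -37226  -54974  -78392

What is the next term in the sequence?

First differences: -2418  -4068  -6330  -9300  -13074  -17748  -23418
Second differences: -1650  -2262  -2970  -3774  -4674  -5670
Third differences: -612  -708  -804  -900  -996
Fourth differences: -96  -96  -96  -96
The fourth differences are constant (-96).
-996 − 96 = -1092;  -5670 − 1092 = -6762;  -23418 − 6762 = -30180;  -78392 − 30180 = -108572

-108572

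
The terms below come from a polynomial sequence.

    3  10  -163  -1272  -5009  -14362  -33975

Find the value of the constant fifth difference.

-360

D1: 7, -173, -1109, -3737, -9353, -19613
D2: -180, -936, -2628, -5616, -10260
D3: -756, -1692, -2988, -4644
D4: -936, -1296, -1656
D5: -360, -360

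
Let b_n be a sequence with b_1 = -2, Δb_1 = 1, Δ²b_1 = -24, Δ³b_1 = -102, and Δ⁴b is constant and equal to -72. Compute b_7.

-3476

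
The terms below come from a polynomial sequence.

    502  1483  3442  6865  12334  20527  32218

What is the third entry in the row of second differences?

D1: 981, 1959, 3423, 5469, 8193, 11691
D2: 978, 1464, 2046, 2724, 3498
D3: 486, 582, 678, 774
D4: 96, 96, 96

2046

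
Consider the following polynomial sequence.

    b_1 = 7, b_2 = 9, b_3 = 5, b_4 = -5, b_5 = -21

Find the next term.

-43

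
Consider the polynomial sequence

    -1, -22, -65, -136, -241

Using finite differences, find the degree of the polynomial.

Δ: -21, -43, -71, -105
Δ²: -22, -28, -34
Δ³: -6, -6
The third differences are constant, so the polynomial has degree 3.

3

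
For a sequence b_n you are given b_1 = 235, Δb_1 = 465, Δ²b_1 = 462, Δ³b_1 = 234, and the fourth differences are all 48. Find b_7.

15355

Build the table forward from the leading diagonal:
Fourth differences: 48  48  48  48  48  48  48
Third differences: 234  282  330  378  426  474  522
Second differences: 462  696  978  1308  1686  2112  2586
First differences: 465  927  1623  2601  3909  5595  7707
b: 235  700  1627  3250  5851  9760  15355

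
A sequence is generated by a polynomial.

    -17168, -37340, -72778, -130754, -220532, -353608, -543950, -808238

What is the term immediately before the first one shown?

-6742

D1: -20172  -35438  -57976  -89778  -133076  -190342  -264288
D2: -15266  -22538  -31802  -43298  -57266  -73946
D3: -7272  -9264  -11496  -13968  -16680
D4: -1992  -2232  -2472  -2712
D5: -240  -240  -240
The fifth differences are constant at -240.
Work back: -1992 + 240 = -1752;  -7272 + 1752 = -5520;  -15266 + 5520 = -9746;  -20172 + 9746 = -10426;  -17168 + 10426 = -6742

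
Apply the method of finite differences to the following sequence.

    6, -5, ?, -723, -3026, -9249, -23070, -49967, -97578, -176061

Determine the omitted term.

-102

Using the last 7 terms:
D1: -2303  -6223  -13821  -26897  -47611  -78483
D2: -3920  -7598  -13076  -20714  -30872
D3: -3678  -5478  -7638  -10158
D4: -1800  -2160  -2520
D5: -360  -360
Constant fifth difference = -360.
Extend backward: -1800 + 360 = -1440;  -3678 + 1440 = -2238;  -3920 + 2238 = -1682;  -2303 + 1682 = -621;  -723 + 621 = -102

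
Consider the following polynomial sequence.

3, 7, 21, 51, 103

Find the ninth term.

651

4 , 14 , 30 , 52
10 , 16 , 22
6 , 6
Third differences constant at 6.
22 + 6 = 28;  52 + 28 = 80;  103 + 80 = 183
28 + 6 = 34;  80 + 34 = 114;  183 + 114 = 297
34 + 6 = 40;  114 + 40 = 154;  297 + 154 = 451
40 + 6 = 46;  154 + 46 = 200;  451 + 200 = 651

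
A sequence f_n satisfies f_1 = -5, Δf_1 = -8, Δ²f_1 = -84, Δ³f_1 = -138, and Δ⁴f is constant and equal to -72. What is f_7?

-5153

Build the table forward from the leading diagonal:
Fourth differences: -72  -72  -72  -72  -72  -72  -72
Third differences: -138  -210  -282  -354  -426  -498  -570
Second differences: -84  -222  -432  -714  -1068  -1494  -1992
First differences: -8  -92  -314  -746  -1460  -2528  -4022
f: -5  -13  -105  -419  -1165  -2625  -5153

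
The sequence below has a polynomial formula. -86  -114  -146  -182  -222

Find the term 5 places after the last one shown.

-28 , -32 , -36 , -40
-4 , -4 , -4
Constant second difference = -4, so extend:
-40 − 4 = -44;  -222 − 44 = -266
-44 − 4 = -48;  -266 − 48 = -314
-48 − 4 = -52;  -314 − 52 = -366
-52 − 4 = -56;  -366 − 56 = -422
-56 − 4 = -60;  -422 − 60 = -482

-482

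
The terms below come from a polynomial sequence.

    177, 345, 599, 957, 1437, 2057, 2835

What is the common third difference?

First differences: 168, 254, 358, 480, 620, 778
Second differences: 86, 104, 122, 140, 158
Third differences: 18, 18, 18, 18

18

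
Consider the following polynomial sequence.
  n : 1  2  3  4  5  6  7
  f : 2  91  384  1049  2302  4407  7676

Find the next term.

12469

D1: 89, 293, 665, 1253, 2105, 3269
D2: 204, 372, 588, 852, 1164
D3: 168, 216, 264, 312
D4: 48, 48, 48
Fourth differences constant at 48.
312 + 48 = 360;  1164 + 360 = 1524;  3269 + 1524 = 4793;  7676 + 4793 = 12469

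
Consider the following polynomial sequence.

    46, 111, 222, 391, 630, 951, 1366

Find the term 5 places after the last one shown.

65, 111, 169, 239, 321, 415
46, 58, 70, 82, 94
12, 12, 12, 12
The third differences are constant (12).
94 + 12 = 106;  415 + 106 = 521;  1366 + 521 = 1887
106 + 12 = 118;  521 + 118 = 639;  1887 + 639 = 2526
118 + 12 = 130;  639 + 130 = 769;  2526 + 769 = 3295
130 + 12 = 142;  769 + 142 = 911;  3295 + 911 = 4206
142 + 12 = 154;  911 + 154 = 1065;  4206 + 1065 = 5271

5271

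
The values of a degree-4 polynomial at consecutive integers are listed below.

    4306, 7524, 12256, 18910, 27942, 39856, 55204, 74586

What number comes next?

98650

First differences: 3218, 4732, 6654, 9032, 11914, 15348, 19382
Second differences: 1514, 1922, 2378, 2882, 3434, 4034
Third differences: 408, 456, 504, 552, 600
Fourth differences: 48, 48, 48, 48
The fourth differences are constant (48).
600 + 48 = 648;  4034 + 648 = 4682;  19382 + 4682 = 24064;  74586 + 24064 = 98650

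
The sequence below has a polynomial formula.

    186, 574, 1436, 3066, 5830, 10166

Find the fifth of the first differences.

D1: 388, 862, 1630, 2764, 4336
D2: 474, 768, 1134, 1572
D3: 294, 366, 438
D4: 72, 72

4336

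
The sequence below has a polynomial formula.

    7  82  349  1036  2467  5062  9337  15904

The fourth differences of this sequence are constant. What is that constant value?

96

First differences: 75, 267, 687, 1431, 2595, 4275, 6567
Second differences: 192, 420, 744, 1164, 1680, 2292
Third differences: 228, 324, 420, 516, 612
Fourth differences: 96, 96, 96, 96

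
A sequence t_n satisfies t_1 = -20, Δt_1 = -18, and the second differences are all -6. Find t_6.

-170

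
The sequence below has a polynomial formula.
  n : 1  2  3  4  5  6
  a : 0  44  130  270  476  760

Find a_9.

2200

D1: 44, 86, 140, 206, 284
D2: 42, 54, 66, 78
D3: 12, 12, 12
Third differences constant at 12.
78 + 12 = 90;  284 + 90 = 374;  760 + 374 = 1134
90 + 12 = 102;  374 + 102 = 476;  1134 + 476 = 1610
102 + 12 = 114;  476 + 114 = 590;  1610 + 590 = 2200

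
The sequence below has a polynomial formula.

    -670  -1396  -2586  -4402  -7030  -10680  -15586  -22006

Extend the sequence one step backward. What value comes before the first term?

-270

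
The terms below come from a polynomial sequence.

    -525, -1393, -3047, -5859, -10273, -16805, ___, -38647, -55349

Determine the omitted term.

Using the first 6 terms:
-868  -1654  -2812  -4414  -6532
-786  -1158  -1602  -2118
-372  -444  -516
-72  -72
Constant fourth difference = -72.
Extend forward: -516 − 72 = -588;  -2118 − 588 = -2706;  -6532 − 2706 = -9238;  -16805 − 9238 = -26043

-26043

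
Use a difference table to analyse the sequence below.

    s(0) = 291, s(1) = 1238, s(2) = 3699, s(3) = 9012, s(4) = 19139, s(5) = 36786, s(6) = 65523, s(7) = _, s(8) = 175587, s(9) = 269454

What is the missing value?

Using the first 7 terms:
Δ: 947, 2461, 5313, 10127, 17647, 28737
Δ²: 1514, 2852, 4814, 7520, 11090
Δ³: 1338, 1962, 2706, 3570
Δ⁴: 624, 744, 864
Δ⁵: 120, 120
Constant fifth difference = 120.
Extend forward: 864 + 120 = 984;  3570 + 984 = 4554;  11090 + 4554 = 15644;  28737 + 15644 = 44381;  65523 + 44381 = 109904

109904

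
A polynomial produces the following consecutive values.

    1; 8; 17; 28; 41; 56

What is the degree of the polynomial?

Δ: 7, 9, 11, 13, 15
Δ²: 2, 2, 2, 2
The second differences are constant, so the polynomial has degree 2.

2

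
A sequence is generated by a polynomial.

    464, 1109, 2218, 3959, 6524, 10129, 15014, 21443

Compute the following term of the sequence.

29704

645, 1109, 1741, 2565, 3605, 4885, 6429
464, 632, 824, 1040, 1280, 1544
168, 192, 216, 240, 264
24, 24, 24, 24
Fourth differences constant at 24.
264 + 24 = 288;  1544 + 288 = 1832;  6429 + 1832 = 8261;  21443 + 8261 = 29704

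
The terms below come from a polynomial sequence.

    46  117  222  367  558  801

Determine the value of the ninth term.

1902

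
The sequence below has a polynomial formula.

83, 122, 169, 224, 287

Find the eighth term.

39 , 47 , 55 , 63
8 , 8 , 8
Constant second difference = 8, so extend:
63 + 8 = 71;  287 + 71 = 358
71 + 8 = 79;  358 + 79 = 437
79 + 8 = 87;  437 + 87 = 524

524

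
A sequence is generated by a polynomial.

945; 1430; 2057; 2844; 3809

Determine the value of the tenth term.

11934

Δ: 485 , 627 , 787 , 965
Δ²: 142 , 160 , 178
Δ³: 18 , 18
Third differences constant at 18.
178 + 18 = 196;  965 + 196 = 1161;  3809 + 1161 = 4970
196 + 18 = 214;  1161 + 214 = 1375;  4970 + 1375 = 6345
214 + 18 = 232;  1375 + 232 = 1607;  6345 + 1607 = 7952
232 + 18 = 250;  1607 + 250 = 1857;  7952 + 1857 = 9809
250 + 18 = 268;  1857 + 268 = 2125;  9809 + 2125 = 11934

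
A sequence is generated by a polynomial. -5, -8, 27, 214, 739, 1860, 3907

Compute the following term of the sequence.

7282

-3  35  187  525  1121  2047
38  152  338  596  926
114  186  258  330
72  72  72
Constant fourth difference = 72, so extend:
330 + 72 = 402;  926 + 402 = 1328;  2047 + 1328 = 3375;  3907 + 3375 = 7282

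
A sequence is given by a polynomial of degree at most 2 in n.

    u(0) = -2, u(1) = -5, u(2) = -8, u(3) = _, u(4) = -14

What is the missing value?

-11

Using the first 3 terms:
D1: -3, -3
Constant first difference = -3.
Extend forward: -8 − 3 = -11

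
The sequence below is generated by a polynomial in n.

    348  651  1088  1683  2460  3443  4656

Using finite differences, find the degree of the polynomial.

303, 437, 595, 777, 983, 1213
134, 158, 182, 206, 230
24, 24, 24, 24
The third differences are constant, so the polynomial has degree 3.

3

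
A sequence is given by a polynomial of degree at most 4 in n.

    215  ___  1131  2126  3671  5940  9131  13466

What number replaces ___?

Using the last 6 terms:
Δ: 995  1545  2269  3191  4335
Δ²: 550  724  922  1144
Δ³: 174  198  222
Δ⁴: 24  24
Constant fourth difference = 24.
Extend backward: 174 − 24 = 150;  550 − 150 = 400;  995 − 400 = 595;  1131 − 595 = 536

536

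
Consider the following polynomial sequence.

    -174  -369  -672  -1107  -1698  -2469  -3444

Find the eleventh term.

-9864

D1: -195  -303  -435  -591  -771  -975
D2: -108  -132  -156  -180  -204
D3: -24  -24  -24  -24
Constant third difference = -24, so extend:
-204 − 24 = -228;  -975 − 228 = -1203;  -3444 − 1203 = -4647
-228 − 24 = -252;  -1203 − 252 = -1455;  -4647 − 1455 = -6102
-252 − 24 = -276;  -1455 − 276 = -1731;  -6102 − 1731 = -7833
-276 − 24 = -300;  -1731 − 300 = -2031;  -7833 − 2031 = -9864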